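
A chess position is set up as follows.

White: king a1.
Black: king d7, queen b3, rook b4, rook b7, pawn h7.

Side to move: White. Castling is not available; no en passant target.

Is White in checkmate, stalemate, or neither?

stalemate

White to move; white king on a1.
In check: no.
King squares — b1: attacked by Qb3; a2: attacked by Qb3; b2: attacked by Qb3.
Legal moves for White: none.
Not in check and no legal moves → stalemate.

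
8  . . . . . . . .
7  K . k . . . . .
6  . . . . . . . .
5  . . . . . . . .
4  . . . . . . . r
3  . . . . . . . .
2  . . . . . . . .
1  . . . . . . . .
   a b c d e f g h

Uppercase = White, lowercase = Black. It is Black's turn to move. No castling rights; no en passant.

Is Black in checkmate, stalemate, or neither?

Black to move; black king on c7.
In check: no.
Legal moves for Black include: Kd8, Kc8, Kd7, Kd6, Kc6, Rh8, Rh7, Rh6, Rh5, Rg4, Rf4, Re4, Rd4, Rc4, Rb4, Ra4#, Rh3, Rh2, ... (list truncated; more exist).
Black has legal moves and is not in check → neither.

neither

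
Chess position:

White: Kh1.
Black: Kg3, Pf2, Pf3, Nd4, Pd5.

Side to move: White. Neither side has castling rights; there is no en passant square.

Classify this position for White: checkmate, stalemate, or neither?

White to move; white king on h1.
In check: no.
King squares — g1: attacked by Pf2; g2: attacked by Pf3; h2: attacked by Kg3.
Legal moves for White: none.
Not in check and no legal moves → stalemate.

stalemate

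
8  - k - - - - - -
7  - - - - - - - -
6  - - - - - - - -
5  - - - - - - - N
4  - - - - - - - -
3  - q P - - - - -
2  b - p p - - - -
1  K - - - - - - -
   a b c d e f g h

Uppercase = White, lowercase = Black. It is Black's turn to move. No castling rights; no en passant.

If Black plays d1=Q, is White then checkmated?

After d1=Q: white king on a1; in check: yes, from the black queen on d1.
King squares — b1: attacked by Qd1; a2: attacked by Qb3; b2: attacked by Qb3.
White has no legal moves → checkmate.

yes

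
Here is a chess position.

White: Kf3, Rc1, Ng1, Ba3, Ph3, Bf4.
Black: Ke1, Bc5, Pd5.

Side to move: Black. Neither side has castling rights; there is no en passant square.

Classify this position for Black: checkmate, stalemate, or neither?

checkmate

Black to move; black king on e1.
In check: yes, from the white rook on c1.
King squares — d1: attacked by Rc1; f1: attacked by Rc1; d2: attacked by Bf4; e2: attacked by Ng1; f2: attacked by Kf3.
Legal moves for Black: none.
In check with no legal moves → checkmate.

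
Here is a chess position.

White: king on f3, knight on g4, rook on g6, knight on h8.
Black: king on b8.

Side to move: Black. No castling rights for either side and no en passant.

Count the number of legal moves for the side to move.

5

Black to move; king on b8.
In check: no.
Legal moves: Kc8, Ka8, Kc7, Kb7, Ka7.
Count: 5.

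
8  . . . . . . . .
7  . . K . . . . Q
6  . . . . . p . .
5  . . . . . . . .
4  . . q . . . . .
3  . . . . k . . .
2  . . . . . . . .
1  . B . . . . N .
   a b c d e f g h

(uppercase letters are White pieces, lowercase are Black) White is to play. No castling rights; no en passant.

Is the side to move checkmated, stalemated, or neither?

White to move; white king on c7.
In check: yes, from the black queen on c4.
Legal moves for White: Kd8, Kb8, Kd7, Kb7, Kd6, Kb6.
White is in check but has 6 legal moves → neither.

neither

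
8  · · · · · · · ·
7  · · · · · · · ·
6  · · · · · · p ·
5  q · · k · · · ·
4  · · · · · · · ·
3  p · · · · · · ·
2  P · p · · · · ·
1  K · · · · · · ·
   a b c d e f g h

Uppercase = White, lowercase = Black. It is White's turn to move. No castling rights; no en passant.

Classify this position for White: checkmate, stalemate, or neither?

White to move; white king on a1.
In check: no.
King squares — b1: attacked by Pc2; a2: own pawn; b2: attacked by Pa3.
Legal moves for White: none.
Not in check and no legal moves → stalemate.

stalemate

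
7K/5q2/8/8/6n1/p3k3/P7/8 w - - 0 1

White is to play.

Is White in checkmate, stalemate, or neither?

stalemate

White to move; white king on h8.
In check: no.
King squares — g7: attacked by Qf7; h7: attacked by Qf7; g8: attacked by Qf7.
Legal moves for White: none.
Not in check and no legal moves → stalemate.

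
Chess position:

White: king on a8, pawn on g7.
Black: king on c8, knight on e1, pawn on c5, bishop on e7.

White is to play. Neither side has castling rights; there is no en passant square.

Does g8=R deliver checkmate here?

After g8=R: black king on c8; in check: yes, from the white rook on g8.
Black has 4 legal replies: Kd7, Kc7, Bf8, Bd8.
In check but a legal move exists → not checkmate.

no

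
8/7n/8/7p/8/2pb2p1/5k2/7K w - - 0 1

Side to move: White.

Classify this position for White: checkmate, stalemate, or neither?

White to move; white king on h1.
In check: no.
King squares — g1: attacked by Kf2; g2: attacked by Kf2; h2: attacked by Pg3.
Legal moves for White: none.
Not in check and no legal moves → stalemate.

stalemate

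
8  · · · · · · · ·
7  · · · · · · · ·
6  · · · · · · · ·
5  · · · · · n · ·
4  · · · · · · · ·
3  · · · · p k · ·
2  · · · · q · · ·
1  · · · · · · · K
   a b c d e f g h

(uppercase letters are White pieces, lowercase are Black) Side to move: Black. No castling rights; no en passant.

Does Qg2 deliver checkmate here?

After Qg2: white king on h1; in check: yes, from the black queen on g2.
King squares — g1: attacked by Qg2; g2: attacked by Kf3; h2: attacked by Qg2.
White has no legal moves → checkmate.

yes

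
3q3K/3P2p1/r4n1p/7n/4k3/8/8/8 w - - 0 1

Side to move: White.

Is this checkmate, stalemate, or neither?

checkmate

White to move; white king on h8.
In check: yes, from the black queen on d8.
King squares — g7: attacked by Nh5; h7: attacked by Nf6; g8: attacked by Nf6.
Legal moves for White: none.
In check with no legal moves → checkmate.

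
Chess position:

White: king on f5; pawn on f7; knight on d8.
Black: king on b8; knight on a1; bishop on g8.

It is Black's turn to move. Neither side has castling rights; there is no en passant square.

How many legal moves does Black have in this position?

Black to move; king on b8.
In check: no.
Legal moves: Bh7+, Bxf7, Kc8, Ka8, Kc7, Ka7, Nb3, Nc2.
Count: 8.

8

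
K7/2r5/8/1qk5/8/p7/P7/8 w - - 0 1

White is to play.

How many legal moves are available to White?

White to move; king on a8.
In check: no.
Legal moves: none.
Count: 0.

0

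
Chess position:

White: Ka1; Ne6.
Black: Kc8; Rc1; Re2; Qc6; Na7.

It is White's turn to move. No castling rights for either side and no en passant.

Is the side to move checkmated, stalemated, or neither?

White to move; white king on a1.
In check: yes, from the black rook on c1.
King squares — b1: attacked by Rc1; a2: attacked by Re2; b2: attacked by Re2.
Legal moves for White: none.
In check with no legal moves → checkmate.

checkmate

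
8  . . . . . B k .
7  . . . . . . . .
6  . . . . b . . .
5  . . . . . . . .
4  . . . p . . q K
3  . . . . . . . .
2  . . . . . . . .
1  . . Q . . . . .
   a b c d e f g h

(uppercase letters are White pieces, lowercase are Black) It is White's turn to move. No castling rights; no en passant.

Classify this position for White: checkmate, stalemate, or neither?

White to move; white king on h4.
In check: yes, from the black queen on g4.
King squares — g3: attacked by Qg4; h3: attacked by Qg4; g4: attacked by Be6; g5: attacked by Qg4; h5: attacked by Qg4.
Legal moves for White: none.
In check with no legal moves → checkmate.

checkmate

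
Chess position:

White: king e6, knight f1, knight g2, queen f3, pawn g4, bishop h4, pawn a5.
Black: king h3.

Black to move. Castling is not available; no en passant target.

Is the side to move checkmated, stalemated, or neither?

checkmate

Black to move; black king on h3.
In check: yes, from the white queen on f3.
King squares — g2: attacked by Qf3; h2: attacked by Nf1; g3: attacked by Nf1; g4: attacked by Qf3; h4: attacked by Ng2.
Legal moves for Black: none.
In check with no legal moves → checkmate.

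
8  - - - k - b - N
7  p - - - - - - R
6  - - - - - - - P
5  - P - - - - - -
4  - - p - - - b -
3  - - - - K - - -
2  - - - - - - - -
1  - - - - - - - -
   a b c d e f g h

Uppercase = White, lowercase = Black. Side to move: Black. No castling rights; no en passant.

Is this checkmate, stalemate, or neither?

Black to move; black king on d8.
In check: no.
Legal moves for Black include: Bg7, Be7, Bxh6+, Bd6, Bc5+, Bb4, Ba3, Ke8, Kc8, Bc8, Bd7, Be6, Bh5, Bf5, Bh3, Bf3, Be2, Bd1, ... (list truncated; more exist).
Black has legal moves and is not in check → neither.

neither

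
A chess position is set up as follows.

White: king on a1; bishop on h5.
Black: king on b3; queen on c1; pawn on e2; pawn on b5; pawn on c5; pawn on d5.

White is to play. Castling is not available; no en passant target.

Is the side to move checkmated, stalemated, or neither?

White to move; white king on a1.
In check: yes, from the black queen on c1.
King squares — b1: attacked by Qc1; a2: attacked by Kb3; b2: attacked by Qc1.
Legal moves for White: none.
In check with no legal moves → checkmate.

checkmate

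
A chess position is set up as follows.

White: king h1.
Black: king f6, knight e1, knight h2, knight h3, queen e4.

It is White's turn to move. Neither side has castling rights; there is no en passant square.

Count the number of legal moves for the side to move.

White to move; king on h1.
In check: yes, from the black queen on e4.
Legal moves: Kxh2.
Count: 1.

1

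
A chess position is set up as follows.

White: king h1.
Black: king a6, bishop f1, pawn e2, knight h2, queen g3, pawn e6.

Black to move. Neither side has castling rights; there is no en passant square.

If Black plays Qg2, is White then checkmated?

yes

After Qg2: white king on h1; in check: yes, from the black queen on g2.
King squares — g1: attacked by Qg2; g2: attacked by Bf1; h2: attacked by Qg2.
White has no legal moves → checkmate.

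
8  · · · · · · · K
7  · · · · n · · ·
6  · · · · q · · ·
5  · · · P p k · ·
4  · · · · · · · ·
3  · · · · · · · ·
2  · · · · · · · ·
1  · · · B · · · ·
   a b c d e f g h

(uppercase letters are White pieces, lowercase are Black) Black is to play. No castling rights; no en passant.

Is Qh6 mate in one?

After Qh6: white king on h8; in check: yes, from the black queen on h6.
King squares — g7: attacked by Qh6; h7: attacked by Qh6; g8: attacked by Ne7.
White has no legal moves → checkmate.

yes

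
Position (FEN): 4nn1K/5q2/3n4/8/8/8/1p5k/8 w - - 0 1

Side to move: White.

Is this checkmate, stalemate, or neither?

stalemate

White to move; white king on h8.
In check: no.
King squares — g7: attacked by Qf7; h7: attacked by Qf7; g8: attacked by Qf7.
Legal moves for White: none.
Not in check and no legal moves → stalemate.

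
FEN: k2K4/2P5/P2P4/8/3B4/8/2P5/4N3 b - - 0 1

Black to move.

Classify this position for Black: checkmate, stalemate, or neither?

Black to move; black king on a8.
In check: no.
King squares — a7: attacked by Bd4; b7: attacked by Pa6; b8: attacked by Pc7.
Legal moves for Black: none.
Not in check and no legal moves → stalemate.

stalemate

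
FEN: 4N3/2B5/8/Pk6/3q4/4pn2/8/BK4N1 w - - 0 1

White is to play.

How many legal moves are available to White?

21

White to move; king on b1.
In check: no.
Legal moves: Ng7, Nf6, Nd6+, Bd8, Bb8, Bd6, Bb6, Be5, Bf4, Bg3, Bh2, Nh3, Nxf3, Ne2, Kc2, Ka2, Kc1, Bxd4, Bc3, Bb2, a6.
Count: 21.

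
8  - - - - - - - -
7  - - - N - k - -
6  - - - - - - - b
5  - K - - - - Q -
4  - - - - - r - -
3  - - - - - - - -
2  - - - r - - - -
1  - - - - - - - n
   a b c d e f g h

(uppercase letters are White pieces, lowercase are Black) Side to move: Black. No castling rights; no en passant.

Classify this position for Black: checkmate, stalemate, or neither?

neither

Black to move; black king on f7.
In check: no.
Legal moves for Black include: Ke8, Ke6, Bf8, Bg7, Bxg5, Rf6, Rf5+, Rh4, Rg4, Re4, Rfd4, Rc4, Rb4+, Ra4, Rf3, Rff2, Rf1, Rxd7, ... (list truncated; more exist).
Black has legal moves and is not in check → neither.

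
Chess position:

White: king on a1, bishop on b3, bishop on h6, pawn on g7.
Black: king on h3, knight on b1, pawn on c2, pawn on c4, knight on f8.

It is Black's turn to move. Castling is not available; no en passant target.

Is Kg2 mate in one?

After Kg2: white king on a1; in check: no.
White is not in check, so this cannot be checkmate.

no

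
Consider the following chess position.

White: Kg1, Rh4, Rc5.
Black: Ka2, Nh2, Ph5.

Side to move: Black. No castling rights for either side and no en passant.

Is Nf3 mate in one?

no

After Nf3: white king on g1; in check: yes, from the black knight on f3.
White has 4 legal replies: Kg2, Kf2, Kh1, Kf1.
In check but a legal move exists → not checkmate.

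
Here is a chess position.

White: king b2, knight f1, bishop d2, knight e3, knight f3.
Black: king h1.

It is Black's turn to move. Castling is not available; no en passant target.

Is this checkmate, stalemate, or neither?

stalemate

Black to move; black king on h1.
In check: no.
King squares — g1: attacked by Nf3; g2: attacked by Ne3; h2: attacked by Nf1.
Legal moves for Black: none.
Not in check and no legal moves → stalemate.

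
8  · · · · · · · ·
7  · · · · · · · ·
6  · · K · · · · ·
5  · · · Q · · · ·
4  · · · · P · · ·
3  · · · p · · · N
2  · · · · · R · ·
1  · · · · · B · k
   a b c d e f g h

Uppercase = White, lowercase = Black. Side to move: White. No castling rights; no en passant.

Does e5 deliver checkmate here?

After e5: black king on h1; in check: yes, from the white queen on d5.
King squares — g1: attacked by Nh3; g2: attacked by Bf1; h2: attacked by Rf2.
Black has no legal moves → checkmate.

yes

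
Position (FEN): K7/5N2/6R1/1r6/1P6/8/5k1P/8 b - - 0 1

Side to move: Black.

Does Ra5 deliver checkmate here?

no

After Ra5: white king on a8; in check: yes, from the black rook on a5.
White has 4 legal replies: Kb8, Kb7, Ra6, bxa5.
In check but a legal move exists → not checkmate.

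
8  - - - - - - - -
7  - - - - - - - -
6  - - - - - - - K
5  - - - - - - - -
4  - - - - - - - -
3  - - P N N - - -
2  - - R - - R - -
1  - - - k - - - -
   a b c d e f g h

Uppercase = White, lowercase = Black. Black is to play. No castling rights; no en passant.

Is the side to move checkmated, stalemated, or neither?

Black to move; black king on d1.
In check: yes, from the white knight on e3.
King squares — c1: attacked by Rc2; e1: attacked by Nd3; c2: attacked by Rf2; d2: attacked by Rc2; e2: attacked by Rc2.
Legal moves for Black: none.
In check with no legal moves → checkmate.

checkmate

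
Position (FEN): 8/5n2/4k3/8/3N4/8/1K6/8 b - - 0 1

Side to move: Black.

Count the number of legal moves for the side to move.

6

Black to move; king on e6.
In check: yes, from the white knight on d4.
Legal moves: Ke7, Kd7, Kf6, Kd6, Ke5, Kd5.
Count: 6.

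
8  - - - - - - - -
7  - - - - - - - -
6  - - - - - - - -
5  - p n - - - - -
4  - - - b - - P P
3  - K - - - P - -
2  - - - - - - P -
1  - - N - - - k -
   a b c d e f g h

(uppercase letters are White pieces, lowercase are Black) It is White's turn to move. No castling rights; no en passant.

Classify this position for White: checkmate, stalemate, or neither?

neither

White to move; white king on b3.
In check: yes, from the black knight on c5.
Legal moves for White: Kb4, Ka3, Kc2, Ka2.
White is in check but has 4 legal moves → neither.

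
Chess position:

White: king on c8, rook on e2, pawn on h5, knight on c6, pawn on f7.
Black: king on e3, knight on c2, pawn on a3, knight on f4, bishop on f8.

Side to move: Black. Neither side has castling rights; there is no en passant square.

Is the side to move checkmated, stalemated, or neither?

neither

Black to move; black king on e3.
In check: yes, from the white rook on e2.
Legal moves for Black: Kf3, Kd3, Kxe2, Nxe2.
Black is in check but has 4 legal moves → neither.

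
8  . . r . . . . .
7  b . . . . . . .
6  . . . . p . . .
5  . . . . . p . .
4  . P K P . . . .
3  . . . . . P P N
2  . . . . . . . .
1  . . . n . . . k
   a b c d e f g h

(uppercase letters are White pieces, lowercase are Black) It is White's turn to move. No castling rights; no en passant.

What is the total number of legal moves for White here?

3

White to move; king on c4.
In check: yes, from the black rook on c8.
Legal moves: Kb5, Kd3, Kb3.
Count: 3.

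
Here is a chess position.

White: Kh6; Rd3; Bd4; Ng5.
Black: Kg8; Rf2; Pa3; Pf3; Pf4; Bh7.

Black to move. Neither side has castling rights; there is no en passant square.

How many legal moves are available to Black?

14

Black to move; king on g8.
In check: no.
Legal moves: Kf8, Bg6, Bf5, Be4, Bxd3, Rh2+, Rg2, Re2, Rd2, Rc2, Rb2, Ra2, Rf1, a2.
Count: 14.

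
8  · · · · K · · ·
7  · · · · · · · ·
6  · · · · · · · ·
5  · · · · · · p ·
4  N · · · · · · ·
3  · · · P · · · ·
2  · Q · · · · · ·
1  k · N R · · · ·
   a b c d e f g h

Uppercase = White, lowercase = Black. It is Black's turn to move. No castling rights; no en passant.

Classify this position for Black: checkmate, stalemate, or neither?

checkmate

Black to move; black king on a1.
In check: yes, from the white queen on b2.
King squares — b1: attacked by Qb2; a2: attacked by Nc1; b2: attacked by Na4.
Legal moves for Black: none.
In check with no legal moves → checkmate.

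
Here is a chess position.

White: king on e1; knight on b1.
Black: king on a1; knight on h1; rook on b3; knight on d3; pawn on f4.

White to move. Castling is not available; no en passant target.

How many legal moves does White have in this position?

4

White to move; king on e1.
In check: yes, from the black knight on d3.
Legal moves: Ke2, Kd2, Kf1, Kd1.
Count: 4.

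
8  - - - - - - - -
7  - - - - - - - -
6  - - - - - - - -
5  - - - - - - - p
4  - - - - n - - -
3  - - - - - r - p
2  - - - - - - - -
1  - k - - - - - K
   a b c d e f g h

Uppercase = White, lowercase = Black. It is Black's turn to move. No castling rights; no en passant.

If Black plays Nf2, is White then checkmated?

After Nf2: white king on h1; in check: yes, from the black knight on f2.
White has 2 legal replies: Kh2, Kg1.
In check but a legal move exists → not checkmate.

no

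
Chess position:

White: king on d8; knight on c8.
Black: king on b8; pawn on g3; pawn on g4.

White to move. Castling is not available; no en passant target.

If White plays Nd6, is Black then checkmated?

After Nd6: black king on b8; in check: no.
Black is not in check, so this cannot be checkmate.

no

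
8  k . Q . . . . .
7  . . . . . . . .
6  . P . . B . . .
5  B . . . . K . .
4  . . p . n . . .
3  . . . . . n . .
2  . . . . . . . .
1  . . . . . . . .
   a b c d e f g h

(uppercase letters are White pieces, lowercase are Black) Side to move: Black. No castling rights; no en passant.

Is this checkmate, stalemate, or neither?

checkmate

Black to move; black king on a8.
In check: yes, from the white queen on c8.
King squares — a7: attacked by Pb6; b7: attacked by Qc8; b8: attacked by Qc8.
Legal moves for Black: none.
In check with no legal moves → checkmate.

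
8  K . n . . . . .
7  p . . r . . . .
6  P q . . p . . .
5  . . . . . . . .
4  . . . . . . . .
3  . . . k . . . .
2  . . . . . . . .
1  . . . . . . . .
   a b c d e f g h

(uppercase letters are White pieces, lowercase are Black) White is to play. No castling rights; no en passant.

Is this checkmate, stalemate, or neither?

White to move; white king on a8.
In check: no.
King squares — a7: attacked by Qb6; b7: attacked by Qb6; b8: attacked by Qb6.
Legal moves for White: none.
Not in check and no legal moves → stalemate.

stalemate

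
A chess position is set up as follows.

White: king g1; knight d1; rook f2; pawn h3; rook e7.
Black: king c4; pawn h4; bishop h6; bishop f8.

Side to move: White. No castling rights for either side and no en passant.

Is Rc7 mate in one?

After Rc7: black king on c4; in check: yes, from the white rook on c7.
Black has 7 legal replies: Kd5, Kb5, Kd4, Kb4, Kd3, Kb3, Bc5.
In check but a legal move exists → not checkmate.

no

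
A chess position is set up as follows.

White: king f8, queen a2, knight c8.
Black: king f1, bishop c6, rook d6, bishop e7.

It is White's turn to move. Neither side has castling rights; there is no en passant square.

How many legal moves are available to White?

5

White to move; king on f8.
In check: yes, from the black bishop on e7.
Legal moves: Kg8, Kg7, Kf7, Kxe7, Nxe7.
Count: 5.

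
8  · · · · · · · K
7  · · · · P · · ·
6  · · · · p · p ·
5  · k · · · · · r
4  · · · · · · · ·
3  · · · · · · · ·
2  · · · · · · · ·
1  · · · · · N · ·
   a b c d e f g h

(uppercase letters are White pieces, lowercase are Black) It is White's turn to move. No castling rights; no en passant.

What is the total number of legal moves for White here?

White to move; king on h8.
In check: yes, from the black rook on h5.
Legal moves: Kg8, Kg7.
Count: 2.

2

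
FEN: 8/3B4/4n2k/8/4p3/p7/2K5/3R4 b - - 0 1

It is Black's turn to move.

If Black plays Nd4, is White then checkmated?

no

After Nd4: white king on c2; in check: yes, from the black knight on d4.
White has 5 legal replies: Kc3, Kd2, Kc1, Kb1, Rxd4.
In check but a legal move exists → not checkmate.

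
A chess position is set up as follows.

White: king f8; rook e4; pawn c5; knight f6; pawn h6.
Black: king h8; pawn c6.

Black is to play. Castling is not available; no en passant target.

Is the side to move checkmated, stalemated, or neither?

stalemate

Black to move; black king on h8.
In check: no.
King squares — g7: attacked by Ph6; h7: attacked by Nf6; g8: attacked by Nf6.
Legal moves for Black: none.
Not in check and no legal moves → stalemate.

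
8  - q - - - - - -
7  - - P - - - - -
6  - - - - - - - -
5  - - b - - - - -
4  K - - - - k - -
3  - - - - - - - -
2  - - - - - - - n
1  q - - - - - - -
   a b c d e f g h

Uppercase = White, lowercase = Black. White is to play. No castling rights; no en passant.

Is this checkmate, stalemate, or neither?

White to move; white king on a4.
In check: yes, from the black queen on a1.
King squares — a3: attacked by Qa1; b3: attacked by Qb8; b4: attacked by Bc5; a5: attacked by Qa1; b5: attacked by Qb8.
Legal moves for White: none.
In check with no legal moves → checkmate.

checkmate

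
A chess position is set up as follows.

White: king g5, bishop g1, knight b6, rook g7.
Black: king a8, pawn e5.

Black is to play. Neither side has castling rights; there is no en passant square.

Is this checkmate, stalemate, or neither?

Black to move; black king on a8.
In check: yes, from the white knight on b6.
Legal moves for Black: Kb8.
Black is in check but has 1 legal move → neither.

neither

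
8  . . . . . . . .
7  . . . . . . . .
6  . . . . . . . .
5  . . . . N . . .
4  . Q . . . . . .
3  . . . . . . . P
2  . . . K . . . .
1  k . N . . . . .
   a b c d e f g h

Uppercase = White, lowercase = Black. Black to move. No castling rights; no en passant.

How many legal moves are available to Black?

Black to move; king on a1.
In check: no.
Legal moves: none.
Count: 0.

0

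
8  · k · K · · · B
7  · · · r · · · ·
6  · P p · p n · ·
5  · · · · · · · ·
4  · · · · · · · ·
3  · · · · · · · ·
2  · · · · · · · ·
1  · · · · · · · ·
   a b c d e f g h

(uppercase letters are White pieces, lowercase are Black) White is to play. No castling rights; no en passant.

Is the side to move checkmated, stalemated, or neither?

checkmate

White to move; white king on d8.
In check: yes, from the black rook on d7.
King squares — c7: attacked by Rd7; d7: attacked by Nf6; e7: attacked by Rd7; c8: attacked by Kb8; e8: attacked by Nf6.
Legal moves for White: none.
In check with no legal moves → checkmate.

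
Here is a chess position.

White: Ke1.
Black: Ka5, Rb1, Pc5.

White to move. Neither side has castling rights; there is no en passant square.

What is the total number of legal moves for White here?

3

White to move; king on e1.
In check: yes, from the black rook on b1.
Legal moves: Kf2, Ke2, Kd2.
Count: 3.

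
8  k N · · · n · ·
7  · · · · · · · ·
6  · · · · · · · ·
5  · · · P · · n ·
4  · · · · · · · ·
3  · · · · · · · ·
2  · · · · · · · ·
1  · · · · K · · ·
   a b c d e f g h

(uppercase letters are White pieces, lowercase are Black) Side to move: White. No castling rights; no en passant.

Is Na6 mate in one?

no

After Na6: black king on a8; in check: no.
Black is not in check, so this cannot be checkmate.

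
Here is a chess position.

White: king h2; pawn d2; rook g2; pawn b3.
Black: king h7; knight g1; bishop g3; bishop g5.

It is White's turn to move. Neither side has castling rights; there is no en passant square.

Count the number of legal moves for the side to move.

4

White to move; king on h2.
In check: yes, from the black bishop on g3.
Legal moves: Kxg3, Kh1, Kxg1, Rxg3.
Count: 4.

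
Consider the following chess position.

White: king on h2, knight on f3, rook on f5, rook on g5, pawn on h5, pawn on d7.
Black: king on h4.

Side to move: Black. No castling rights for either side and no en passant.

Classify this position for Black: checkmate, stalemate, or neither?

checkmate

Black to move; black king on h4.
In check: yes, from the white knight on f3.
King squares — g3: attacked by Kh2; h3: attacked by Kh2; g4: attacked by Rg5; g5: attacked by Nf3; h5: attacked by Rg5.
Legal moves for Black: none.
In check with no legal moves → checkmate.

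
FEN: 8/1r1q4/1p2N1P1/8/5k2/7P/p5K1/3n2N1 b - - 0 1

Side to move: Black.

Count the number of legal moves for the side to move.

Black to move; king on f4.
In check: yes, from the white knight on e6.
Legal moves: Kf5, Ke5, Ke4, Ke3, Qxe6.
Count: 5.

5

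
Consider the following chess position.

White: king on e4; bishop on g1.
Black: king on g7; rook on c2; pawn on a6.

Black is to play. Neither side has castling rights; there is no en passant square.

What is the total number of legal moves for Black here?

23

Black to move; king on g7.
In check: no.
Legal moves: Kh8, Kg8, Kf8, Kh7, Kf7, Kh6, Kg6, Kf6, Rc8, Rc7, Rc6, Rc5, Rc4+, Rc3, Rh2, Rg2, Rf2, Re2+, Rd2, Rb2, Ra2, Rc1, a5.
Count: 23.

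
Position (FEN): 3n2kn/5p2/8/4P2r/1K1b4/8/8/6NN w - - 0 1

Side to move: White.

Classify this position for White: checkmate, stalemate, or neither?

neither

White to move; white king on b4.
In check: no.
Legal moves for White: Kb5, Ka5, Kc4, Ka4, Kb3, Ka3, Ng3, Nf2, Nh3, Nf3, Ne2, e6.
White has 12 legal moves and is not in check → neither.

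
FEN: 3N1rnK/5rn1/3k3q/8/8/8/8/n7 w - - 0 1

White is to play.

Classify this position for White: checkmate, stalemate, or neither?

checkmate

White to move; white king on h8.
In check: yes, from the black queen on h6.
King squares — g7: attacked by Qh6; h7: attacked by Qh6; g8: attacked by Rf8.
Legal moves for White: none.
In check with no legal moves → checkmate.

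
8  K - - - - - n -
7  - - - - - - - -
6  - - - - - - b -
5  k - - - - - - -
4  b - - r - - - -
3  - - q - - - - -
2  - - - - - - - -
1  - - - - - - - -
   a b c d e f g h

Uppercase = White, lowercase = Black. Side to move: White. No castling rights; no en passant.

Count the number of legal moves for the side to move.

White to move; king on a8.
In check: no.
Legal moves: Kb8, Kb7, Ka7.
Count: 3.

3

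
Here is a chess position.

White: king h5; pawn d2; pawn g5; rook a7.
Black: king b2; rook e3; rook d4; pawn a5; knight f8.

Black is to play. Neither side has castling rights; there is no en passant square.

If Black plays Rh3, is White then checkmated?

After Rh3: white king on h5; in check: yes, from the black rook on h3.
King squares — g4: attacked by Rd4; h4: attacked by Rh3; g5: own pawn; g6: attacked by Nf8; h6: attacked by Rh3.
White has no legal moves → checkmate.

yes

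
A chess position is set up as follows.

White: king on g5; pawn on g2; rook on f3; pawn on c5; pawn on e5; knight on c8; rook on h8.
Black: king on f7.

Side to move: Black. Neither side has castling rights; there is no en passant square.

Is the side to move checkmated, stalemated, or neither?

neither

Black to move; black king on f7.
In check: yes, from the white rook on f3.
King squares — e6: available; f6: attacked by Rf3; g6: attacked by Kg5; e7: attacked by Nc8; g7: available; e8: attacked by Rh8; f8: attacked by Rf3; g8: attacked by Rh8.
Legal moves for Black: Kg7, Ke6.
Black is in check but has 2 legal moves → neither.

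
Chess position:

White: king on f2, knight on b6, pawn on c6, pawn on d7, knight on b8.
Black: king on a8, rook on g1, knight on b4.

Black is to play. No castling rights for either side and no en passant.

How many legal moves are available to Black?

2

Black to move; king on a8.
In check: yes, from the white knight on b6.
Legal moves: Kxb8, Ka7.
Count: 2.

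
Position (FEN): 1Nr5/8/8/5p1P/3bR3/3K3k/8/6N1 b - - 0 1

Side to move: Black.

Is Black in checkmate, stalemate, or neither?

Black to move; black king on h3.
In check: yes, from the white knight on g1.
King squares — g2: available; h2: available; g3: available; g4: attacked by Re4; h4: attacked by Re4.
Legal moves for Black: Kg3, Kh2, Kg2, Bxg1.
Black is in check but has 4 legal moves → neither.

neither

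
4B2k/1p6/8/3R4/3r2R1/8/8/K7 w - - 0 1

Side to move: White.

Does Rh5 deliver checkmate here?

After Rh5: black king on h8; in check: yes, from the white rook on h5.
King squares — g7: attacked by Rg4; h7: attacked by Rh5; g8: attacked by Rg4.
Black has no legal moves → checkmate.

yes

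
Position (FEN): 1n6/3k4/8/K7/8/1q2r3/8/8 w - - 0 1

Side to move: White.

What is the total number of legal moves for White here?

0

White to move; king on a5.
In check: no.
Legal moves: none.
Count: 0.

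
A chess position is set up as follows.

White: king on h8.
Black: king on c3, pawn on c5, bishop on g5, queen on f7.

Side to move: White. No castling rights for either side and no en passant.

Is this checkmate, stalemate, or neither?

White to move; white king on h8.
In check: no.
King squares — g7: attacked by Qf7; h7: attacked by Qf7; g8: attacked by Qf7.
Legal moves for White: none.
Not in check and no legal moves → stalemate.

stalemate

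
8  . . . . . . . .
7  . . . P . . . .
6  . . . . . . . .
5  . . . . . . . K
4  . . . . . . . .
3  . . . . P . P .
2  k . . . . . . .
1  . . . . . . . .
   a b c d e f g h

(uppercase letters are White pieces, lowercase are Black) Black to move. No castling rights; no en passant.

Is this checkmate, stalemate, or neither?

neither

Black to move; black king on a2.
In check: no.
Legal moves for Black: Kb3, Ka3, Kb2, Kb1, Ka1.
Black has 5 legal moves and is not in check → neither.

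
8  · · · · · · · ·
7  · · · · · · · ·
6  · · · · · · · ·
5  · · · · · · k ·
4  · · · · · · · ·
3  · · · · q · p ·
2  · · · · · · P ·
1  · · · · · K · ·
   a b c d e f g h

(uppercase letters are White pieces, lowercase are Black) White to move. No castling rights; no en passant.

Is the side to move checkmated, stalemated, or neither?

stalemate

White to move; white king on f1.
In check: no.
King squares — e1: attacked by Qe3; g1: attacked by Qe3; e2: attacked by Qe3; f2: attacked by Qe3; g2: own pawn.
Legal moves for White: none.
Not in check and no legal moves → stalemate.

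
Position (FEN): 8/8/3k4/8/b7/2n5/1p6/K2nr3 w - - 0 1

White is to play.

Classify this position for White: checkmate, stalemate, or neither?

White to move; white king on a1.
In check: yes, from the black pawn on b2.
King squares — b1: attacked by Nc3; a2: attacked by Nc3; b2: attacked by Nd1.
Legal moves for White: none.
In check with no legal moves → checkmate.

checkmate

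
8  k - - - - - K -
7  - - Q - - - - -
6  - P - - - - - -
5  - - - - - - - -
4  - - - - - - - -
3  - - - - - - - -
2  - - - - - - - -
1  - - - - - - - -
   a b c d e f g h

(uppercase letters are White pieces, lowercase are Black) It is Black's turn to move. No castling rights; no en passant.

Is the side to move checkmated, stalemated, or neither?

stalemate

Black to move; black king on a8.
In check: no.
King squares — a7: attacked by Pb6; b7: attacked by Qc7; b8: attacked by Qc7.
Legal moves for Black: none.
Not in check and no legal moves → stalemate.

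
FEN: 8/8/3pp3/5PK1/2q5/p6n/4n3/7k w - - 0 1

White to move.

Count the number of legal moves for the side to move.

4

White to move; king on g5.
In check: yes, from the black knight on h3.
Legal moves: Kh6, Kg6, Kf6, Kh5.
Count: 4.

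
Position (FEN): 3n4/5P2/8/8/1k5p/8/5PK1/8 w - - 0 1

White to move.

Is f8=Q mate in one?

no

After f8=Q: black king on b4; in check: yes, from the white queen on f8.
Black has 6 legal replies: Kb5, Ka5, Kc4, Ka4, Kc3, Kb3.
In check but a legal move exists → not checkmate.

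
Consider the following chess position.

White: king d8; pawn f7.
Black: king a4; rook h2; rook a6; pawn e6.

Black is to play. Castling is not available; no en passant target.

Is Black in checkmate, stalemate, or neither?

neither

Black to move; black king on a4.
In check: no.
Legal moves for Black include: Ra8+, Ra7, Rd6+, Rc6, Rb6, Ra5, Kb5, Ka5, Kb4, Kb3, Ka3, Rh8+, Rh7, Rh6, Rh5, Rh4, Rh3, Rg2, ... (list truncated; more exist).
Black has legal moves and is not in check → neither.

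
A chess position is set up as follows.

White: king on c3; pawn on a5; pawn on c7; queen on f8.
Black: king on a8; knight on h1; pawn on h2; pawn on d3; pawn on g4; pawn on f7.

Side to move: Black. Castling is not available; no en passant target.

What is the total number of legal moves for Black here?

Black to move; king on a8.
In check: yes, from the white queen on f8.
Legal moves: Kb7, Ka7.
Count: 2.

2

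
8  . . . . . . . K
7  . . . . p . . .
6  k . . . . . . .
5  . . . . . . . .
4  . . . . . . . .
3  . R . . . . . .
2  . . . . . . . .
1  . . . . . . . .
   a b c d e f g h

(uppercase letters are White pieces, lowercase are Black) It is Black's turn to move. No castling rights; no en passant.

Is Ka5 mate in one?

no

After Ka5: white king on h8; in check: no.
White is not in check, so this cannot be checkmate.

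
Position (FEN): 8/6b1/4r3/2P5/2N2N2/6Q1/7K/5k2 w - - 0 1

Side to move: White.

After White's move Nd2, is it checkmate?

After Nd2: black king on f1; in check: yes, from the white knight on d2.
King squares — e1: attacked by Qg3; g1: attacked by Kh2; e2: attacked by Nf4; f2: attacked by Qg3; g2: attacked by Kh2.
Black has no legal moves → checkmate.

yes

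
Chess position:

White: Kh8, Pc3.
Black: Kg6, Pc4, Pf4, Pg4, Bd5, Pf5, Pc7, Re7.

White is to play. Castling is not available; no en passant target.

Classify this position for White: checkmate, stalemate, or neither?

White to move; white king on h8.
In check: no.
King squares — g7: attacked by Kg6; h7: attacked by Kg6; g8: attacked by Bd5.
Legal moves for White: none.
Not in check and no legal moves → stalemate.

stalemate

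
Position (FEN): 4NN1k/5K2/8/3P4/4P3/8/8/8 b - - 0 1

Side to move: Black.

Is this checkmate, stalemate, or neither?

Black to move; black king on h8.
In check: no.
King squares — g7: attacked by Kf7; h7: attacked by Nf8; g8: attacked by Kf7.
Legal moves for Black: none.
Not in check and no legal moves → stalemate.

stalemate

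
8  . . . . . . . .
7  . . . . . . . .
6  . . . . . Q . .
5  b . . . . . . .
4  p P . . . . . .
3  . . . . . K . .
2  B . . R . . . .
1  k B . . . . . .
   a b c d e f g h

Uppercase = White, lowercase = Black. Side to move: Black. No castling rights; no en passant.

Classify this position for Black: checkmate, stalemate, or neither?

checkmate

Black to move; black king on a1.
In check: yes, from the white queen on f6.
King squares — b1: attacked by Ba2; a2: attacked by Bb1; b2: attacked by Rd2.
Legal moves for Black: none.
In check with no legal moves → checkmate.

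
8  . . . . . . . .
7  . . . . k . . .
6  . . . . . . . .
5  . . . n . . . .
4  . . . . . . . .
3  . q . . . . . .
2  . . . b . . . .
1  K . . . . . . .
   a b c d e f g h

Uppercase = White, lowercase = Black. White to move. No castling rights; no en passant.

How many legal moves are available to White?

0

White to move; king on a1.
In check: no.
Legal moves: none.
Count: 0.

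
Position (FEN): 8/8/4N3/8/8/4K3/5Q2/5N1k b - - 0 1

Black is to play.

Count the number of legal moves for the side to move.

Black to move; king on h1.
In check: no.
Legal moves: none.
Count: 0.

0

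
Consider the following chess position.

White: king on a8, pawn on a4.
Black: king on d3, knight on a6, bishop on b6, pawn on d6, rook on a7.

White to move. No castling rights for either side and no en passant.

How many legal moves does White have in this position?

White to move; king on a8.
In check: yes, from the black rook on a7.
Legal moves: none.
Count: 0.

0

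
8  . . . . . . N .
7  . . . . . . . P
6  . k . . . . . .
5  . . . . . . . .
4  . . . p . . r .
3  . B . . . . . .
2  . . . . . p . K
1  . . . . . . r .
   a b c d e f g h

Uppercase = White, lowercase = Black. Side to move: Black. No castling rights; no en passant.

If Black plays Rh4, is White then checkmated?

After Rh4: white king on h2; in check: yes, from the black rook on h4.
King squares — g1: attacked by Pf2; h1: attacked by Rg1; g2: attacked by Rg1; g3: attacked by Rg1; h3: attacked by Rh4.
White has no legal moves → checkmate.

yes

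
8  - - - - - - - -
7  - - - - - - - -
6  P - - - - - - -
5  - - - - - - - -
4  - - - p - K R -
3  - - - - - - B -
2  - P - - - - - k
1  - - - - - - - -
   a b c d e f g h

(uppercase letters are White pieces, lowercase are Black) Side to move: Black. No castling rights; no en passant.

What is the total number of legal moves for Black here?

Black to move; king on h2.
In check: yes, from the white bishop on g3.
Legal moves: Kh3, Kg2, Kh1, Kg1.
Count: 4.

4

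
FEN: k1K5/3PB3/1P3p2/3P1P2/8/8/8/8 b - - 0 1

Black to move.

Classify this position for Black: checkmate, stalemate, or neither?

Black to move; black king on a8.
In check: no.
King squares — a7: attacked by Pb6; b7: attacked by Kc8; b8: attacked by Kc8.
Legal moves for Black: none.
Not in check and no legal moves → stalemate.

stalemate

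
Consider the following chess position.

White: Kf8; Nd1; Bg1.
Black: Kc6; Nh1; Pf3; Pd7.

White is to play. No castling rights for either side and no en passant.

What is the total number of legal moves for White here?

16

White to move; king on f8.
In check: no.
Legal moves: Kg8, Ke8, Kg7, Kf7, Ke7, Ba7, Bb6, Bc5, Bd4, Be3, Bh2, Bf2, Ne3, Nc3, Nf2, Nb2.
Count: 16.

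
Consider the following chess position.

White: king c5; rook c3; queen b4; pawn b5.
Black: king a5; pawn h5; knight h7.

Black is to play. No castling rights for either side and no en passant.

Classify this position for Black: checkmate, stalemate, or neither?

checkmate

Black to move; black king on a5.
In check: yes, from the white queen on b4.
King squares — a4: attacked by Qb4; b4: attacked by Kc5; b5: attacked by Qb4; a6: attacked by Pb5; b6: attacked by Kc5.
Legal moves for Black: none.
In check with no legal moves → checkmate.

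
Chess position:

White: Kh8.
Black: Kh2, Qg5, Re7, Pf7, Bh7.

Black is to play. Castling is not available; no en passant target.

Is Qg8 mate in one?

yes

After Qg8: white king on h8; in check: yes, from the black queen on g8.
King squares — g7: attacked by Qg8; h7: attacked by Qg8; g8: attacked by Bh7.
White has no legal moves → checkmate.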